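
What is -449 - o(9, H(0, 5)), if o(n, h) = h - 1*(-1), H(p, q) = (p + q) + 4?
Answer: -459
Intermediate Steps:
H(p, q) = 4 + p + q
o(n, h) = 1 + h (o(n, h) = h + 1 = 1 + h)
-449 - o(9, H(0, 5)) = -449 - (1 + (4 + 0 + 5)) = -449 - (1 + 9) = -449 - 1*10 = -449 - 10 = -459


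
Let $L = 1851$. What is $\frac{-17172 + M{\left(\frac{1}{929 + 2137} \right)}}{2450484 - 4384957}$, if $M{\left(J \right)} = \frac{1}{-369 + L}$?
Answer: $\frac{25448903}{2866888986} \approx 0.0088768$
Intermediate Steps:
$M{\left(J \right)} = \frac{1}{1482}$ ($M{\left(J \right)} = \frac{1}{-369 + 1851} = \frac{1}{1482}$)
$\frac{-17172 + M{\left(\frac{1}{929 + 2137} \right)}}{2450484 - 4384957} = \frac{-17172 + \frac{1}{1482}}{2450484 - 4384957} = - \frac{25448903}{1482 \left(-1934473\right)} = \left(- \frac{25448903}{1482}\right) \left(- \frac{1}{1934473}\right) = \frac{25448903}{2866888986}$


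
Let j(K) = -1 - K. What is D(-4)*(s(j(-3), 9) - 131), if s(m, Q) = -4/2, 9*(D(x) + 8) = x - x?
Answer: 1064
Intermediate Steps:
D(x) = -8 (D(x) = -8 + (x - x)/9 = -8 + (⅑)*0 = -8 + 0 = -8)
s(m, Q) = -2 (s(m, Q) = -4*½ = -2)
D(-4)*(s(j(-3), 9) - 131) = -8*(-2 - 131) = -8*(-133) = 1064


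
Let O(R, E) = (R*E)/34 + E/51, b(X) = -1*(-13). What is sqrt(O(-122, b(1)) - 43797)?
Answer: I*sqrt(114036663)/51 ≈ 209.39*I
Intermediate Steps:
b(X) = 13
O(R, E) = E/51 + E*R/34 (O(R, E) = (E*R)*(1/34) + E*(1/51) = E*R/34 + E/51 = E/51 + E*R/34)
sqrt(O(-122, b(1)) - 43797) = sqrt((1/102)*13*(2 + 3*(-122)) - 43797) = sqrt((1/102)*13*(2 - 366) - 43797) = sqrt((1/102)*13*(-364) - 43797) = sqrt(-2366/51 - 43797) = sqrt(-2236013/51) = I*sqrt(114036663)/51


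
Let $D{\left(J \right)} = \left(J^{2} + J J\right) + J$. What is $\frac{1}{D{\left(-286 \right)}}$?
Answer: $\frac{1}{163306} \approx 6.1235 \cdot 10^{-6}$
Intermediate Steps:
$D{\left(J \right)} = J + 2 J^{2}$ ($D{\left(J \right)} = \left(J^{2} + J^{2}\right) + J = 2 J^{2} + J = J + 2 J^{2}$)
$\frac{1}{D{\left(-286 \right)}} = \frac{1}{\left(-286\right) \left(1 + 2 \left(-286\right)\right)} = \frac{1}{\left(-286\right) \left(1 - 572\right)} = \frac{1}{\left(-286\right) \left(-571\right)} = \frac{1}{163306}$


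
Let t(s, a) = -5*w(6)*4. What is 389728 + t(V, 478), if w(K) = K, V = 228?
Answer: 389608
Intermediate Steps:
t(s, a) = -120 (t(s, a) = -5*6*4 = -30*4 = -120)
389728 + t(V, 478) = 389728 - 120 = 389608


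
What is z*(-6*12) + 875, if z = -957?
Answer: 69779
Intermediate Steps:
z*(-6*12) + 875 = -(-5742)*12 + 875 = -957*(-72) + 875 = 68904 + 875 = 69779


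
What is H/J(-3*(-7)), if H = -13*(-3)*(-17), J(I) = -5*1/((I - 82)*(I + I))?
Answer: -1698606/5 ≈ -3.3972e+5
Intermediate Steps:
J(I) = -5/(2*I*(-82 + I)) (J(I) = -5*1/(2*I*(-82 + I)) = -5/(2*I*(-82 + I)))
H = -663 (H = 39*(-17) = -663)
H/J(-3*(-7)) = -663/((-5/(2*((-3*(-7)))*(-82 - 3*(-7))))) = -663/((-5/2/(21*(-82 + 21)))) = -663/((-5/2*1/21/(-61))) = -663/((-5/2*1/21*(-1/61))) = -663/5/2562 = -663*2562/5 = -1698606/5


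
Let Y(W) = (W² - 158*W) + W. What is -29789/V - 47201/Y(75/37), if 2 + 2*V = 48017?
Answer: 205134657709/1376590050 ≈ 149.02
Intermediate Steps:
V = 48015/2 (V = -1 + (½)*48017 = -1 + 48017/2 = 48015/2 ≈ 24008.)
Y(W) = W² - 157*W
-29789/V - 47201/Y(75/37) = -29789/48015/2 - 47201*37/(75*(-157 + 75/37)) = -29789*2/48015 - 47201*37/(75*(-157 + 75*(1/37))) = -59578/48015 - 47201*37/(75*(-157 + 75/37)) = -59578/48015 - 47201/((75/37)*(-5734/37)) = -59578/48015 - 47201/(-430050/1369) = -59578/48015 - 47201*(-1369/430050) = -59578/48015 + 64618169/430050 = 205134657709/1376590050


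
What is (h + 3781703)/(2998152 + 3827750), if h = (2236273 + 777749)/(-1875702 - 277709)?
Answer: 8143557824911/14698972451722 ≈ 0.55402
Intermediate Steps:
h = -3014022/2153411 (h = 3014022/(-2153411) = 3014022*(-1/2153411) = -3014022/2153411 ≈ -1.3997)
(h + 3781703)/(2998152 + 3827750) = (-3014022/2153411 + 3781703)/(2998152 + 3827750) = (8143557824911/2153411)/6825902 = (8143557824911/2153411)*(1/6825902) = 8143557824911/14698972451722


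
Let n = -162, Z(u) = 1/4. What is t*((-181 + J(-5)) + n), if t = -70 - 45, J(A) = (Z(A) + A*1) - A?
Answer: 157665/4 ≈ 39416.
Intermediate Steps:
Z(u) = 1/4
J(A) = 1/4 (J(A) = (1/4 + A*1) - A = (1/4 + A) - A = 1/4)
t = -115
t*((-181 + J(-5)) + n) = -115*((-181 + 1/4) - 162) = -115*(-723/4 - 162) = -115*(-1371/4) = 157665/4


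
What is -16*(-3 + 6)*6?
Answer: -288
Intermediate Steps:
-16*(-3 + 6)*6 = -48*6 = -16*18 = -288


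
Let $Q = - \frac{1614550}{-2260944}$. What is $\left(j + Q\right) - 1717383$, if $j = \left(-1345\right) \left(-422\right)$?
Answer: $- \frac{185686855003}{161496} \approx -1.1498 \cdot 10^{6}$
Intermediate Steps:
$Q = \frac{115325}{161496}$ ($Q = \left(-1614550\right) \left(- \frac{1}{2260944}\right) = \frac{115325}{161496} \approx 0.7141$)
$j = 567590$
$\left(j + Q\right) - 1717383 = \left(567590 + \frac{115325}{161496}\right) - 1717383 = \frac{91663629965}{161496} - 1717383 = - \frac{185686855003}{161496}$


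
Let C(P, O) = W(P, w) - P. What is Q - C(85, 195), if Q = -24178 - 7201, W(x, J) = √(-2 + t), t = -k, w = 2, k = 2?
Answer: -31294 - 2*I ≈ -31294.0 - 2.0*I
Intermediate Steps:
t = -2 (t = -1*2 = -2)
W(x, J) = 2*I (W(x, J) = √(-2 - 2) = √(-4) = 2*I)
Q = -31379
C(P, O) = -P + 2*I (C(P, O) = 2*I - P = -P + 2*I)
Q - C(85, 195) = -31379 - (-1*85 + 2*I) = -31379 - (-85 + 2*I) = -31379 + (85 - 2*I) = -31294 - 2*I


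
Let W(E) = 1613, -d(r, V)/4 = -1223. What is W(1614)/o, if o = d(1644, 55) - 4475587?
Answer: -1613/4470695 ≈ -0.00036079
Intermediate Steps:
d(r, V) = 4892 (d(r, V) = -4*(-1223) = 4892)
o = -4470695 (o = 4892 - 4475587 = -4470695)
W(1614)/o = 1613/(-4470695) = 1613*(-1/4470695) = -1613/4470695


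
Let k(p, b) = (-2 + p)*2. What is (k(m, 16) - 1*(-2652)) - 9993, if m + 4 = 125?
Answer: -7103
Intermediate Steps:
m = 121 (m = -4 + 125 = 121)
k(p, b) = -4 + 2*p
(k(m, 16) - 1*(-2652)) - 9993 = ((-4 + 2*121) - 1*(-2652)) - 9993 = ((-4 + 242) + 2652) - 9993 = (238 + 2652) - 9993 = 2890 - 9993 = -7103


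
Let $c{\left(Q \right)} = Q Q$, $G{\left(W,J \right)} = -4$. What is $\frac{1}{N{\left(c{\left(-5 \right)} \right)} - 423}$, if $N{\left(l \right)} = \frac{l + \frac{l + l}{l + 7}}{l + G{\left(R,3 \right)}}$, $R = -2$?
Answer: $- \frac{336}{141703} \approx -0.0023712$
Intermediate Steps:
$c{\left(Q \right)} = Q^{2}$
$N{\left(l \right)} = \frac{l + \frac{2 l}{7 + l}}{-4 + l}$ ($N{\left(l \right)} = \frac{l + \frac{l + l}{l + 7}}{l - 4} = \frac{l + \frac{2 l}{7 + l}}{-4 + l}$)
$\frac{1}{N{\left(c{\left(-5 \right)} \right)} - 423} = \frac{1}{\frac{\left(-5\right)^{2} \left(9 + \left(-5\right)^{2}\right)}{-28 + \left(\left(-5\right)^{2}\right)^{2} + 3 \left(-5\right)^{2}} - 423} = \frac{1}{\frac{25 \left(9 + 25\right)}{-28 + 25^{2} + 3 \cdot 25} - 423} = \frac{1}{25 \frac{1}{-28 + 625 + 75} \cdot 34 - 423} = \frac{1}{25 \cdot \frac{1}{672} \cdot 34 - 423} = \frac{1}{\frac{425}{336} - 423} = \frac{1}{- \frac{141703}{336}} = - \frac{336}{141703}$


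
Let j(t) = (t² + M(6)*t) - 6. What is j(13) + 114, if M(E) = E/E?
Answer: 290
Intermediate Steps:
M(E) = 1
j(t) = -6 + t + t² (j(t) = (t² + 1*t) - 6 = (t² + t) - 6 = (t + t²) - 6 = -6 + t + t²)
j(13) + 114 = (-6 + 13 + 13²) + 114 = (-6 + 13 + 169) + 114 = 176 + 114 = 290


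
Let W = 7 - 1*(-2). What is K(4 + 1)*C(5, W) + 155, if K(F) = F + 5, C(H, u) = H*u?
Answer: 605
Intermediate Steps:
W = 9 (W = 7 + 2 = 9)
K(F) = 5 + F
K(4 + 1)*C(5, W) + 155 = (5 + (4 + 1))*(5*9) + 155 = (5 + 5)*45 + 155 = 10*45 + 155 = 450 + 155 = 605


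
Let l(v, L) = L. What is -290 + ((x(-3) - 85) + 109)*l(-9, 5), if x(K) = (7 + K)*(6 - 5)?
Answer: -150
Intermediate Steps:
x(K) = 7 + K (x(K) = (7 + K)*1 = 7 + K)
-290 + ((x(-3) - 85) + 109)*l(-9, 5) = -290 + (((7 - 3) - 85) + 109)*5 = -290 + ((4 - 85) + 109)*5 = -290 + (-81 + 109)*5 = -290 + 28*5 = -290 + 140 = -150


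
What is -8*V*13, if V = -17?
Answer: 1768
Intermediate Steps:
-8*V*13 = -8*(-17)*13 = 136*13 = 1768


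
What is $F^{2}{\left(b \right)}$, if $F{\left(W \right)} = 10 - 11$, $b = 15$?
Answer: $1$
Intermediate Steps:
$F{\left(W \right)} = -1$ ($F{\left(W \right)} = 10 - 11 = -1$)
$F^{2}{\left(b \right)} = \left(-1\right)^{2} = 1$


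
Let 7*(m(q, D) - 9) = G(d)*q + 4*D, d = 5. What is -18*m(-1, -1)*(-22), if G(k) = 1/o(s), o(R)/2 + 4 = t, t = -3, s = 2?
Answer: 163746/49 ≈ 3341.8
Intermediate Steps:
o(R) = -14 (o(R) = -8 + 2*(-3) = -8 - 6 = -14)
G(k) = -1/14 (G(k) = 1/(-14) = -1/14)
m(q, D) = 9 - q/98 + 4*D/7 (m(q, D) = 9 + (-q/14 + 4*D)/7 = 9 + (4*D - q/14)/7 = 9 + (-q/98 + 4*D/7) = 9 - q/98 + 4*D/7)
-18*m(-1, -1)*(-22) = -18*(9 - 1/98*(-1) + (4/7)*(-1))*(-22) = -18*(9 + 1/98 - 4/7)*(-22) = -18*827/98*(-22) = -7443/49*(-22) = 163746/49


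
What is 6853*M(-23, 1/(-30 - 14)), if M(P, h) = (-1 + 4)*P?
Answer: -472857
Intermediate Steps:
M(P, h) = 3*P
6853*M(-23, 1/(-30 - 14)) = 6853*(3*(-23)) = 6853*(-69) = -472857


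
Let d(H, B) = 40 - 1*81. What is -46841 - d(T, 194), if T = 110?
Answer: -46800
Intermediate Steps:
d(H, B) = -41 (d(H, B) = 40 - 81 = -41)
-46841 - d(T, 194) = -46841 - 1*(-41) = -46841 + 41 = -46800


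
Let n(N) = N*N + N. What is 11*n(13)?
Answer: 2002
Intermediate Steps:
n(N) = N + N² (n(N) = N² + N = N + N²)
11*n(13) = 11*(13*(1 + 13)) = 11*(13*14) = 11*182 = 2002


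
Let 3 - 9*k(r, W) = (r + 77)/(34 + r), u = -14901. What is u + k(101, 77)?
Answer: -18104488/1215 ≈ -14901.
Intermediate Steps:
k(r, W) = ⅓ - (77 + r)/(9*(34 + r)) (k(r, W) = ⅓ - (r + 77)/(9*(34 + r)) = ⅓ - (77 + r)/(9*(34 + r)))
u + k(101, 77) = -14901 + (25 + 2*101)/(9*(34 + 101)) = -14901 + (⅑)*(25 + 202)/135 = -14901 + (⅑)*(1/135)*227 = -14901 + 227/1215 = -18104488/1215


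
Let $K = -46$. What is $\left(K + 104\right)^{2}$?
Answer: $3364$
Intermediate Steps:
$\left(K + 104\right)^{2} = \left(-46 + 104\right)^{2} = 58^{2} = 3364$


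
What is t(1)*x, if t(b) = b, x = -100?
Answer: -100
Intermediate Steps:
t(1)*x = 1*(-100) = -100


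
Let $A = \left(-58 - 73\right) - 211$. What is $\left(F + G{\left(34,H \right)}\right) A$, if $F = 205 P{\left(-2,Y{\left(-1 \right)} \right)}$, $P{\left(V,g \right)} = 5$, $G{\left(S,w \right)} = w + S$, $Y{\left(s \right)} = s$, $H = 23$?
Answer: $-370044$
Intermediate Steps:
$G{\left(S,w \right)} = S + w$
$A = -342$ ($A = -131 - 211 = -342$)
$F = 1025$ ($F = 205 \cdot 5 = 1025$)
$\left(F + G{\left(34,H \right)}\right) A = \left(1025 + \left(34 + 23\right)\right) \left(-342\right) = \left(1025 + 57\right) \left(-342\right) = 1082 \left(-342\right) = -370044$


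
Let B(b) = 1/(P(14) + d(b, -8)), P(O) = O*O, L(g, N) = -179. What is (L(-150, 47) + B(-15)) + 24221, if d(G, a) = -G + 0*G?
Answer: 5072863/211 ≈ 24042.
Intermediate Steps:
P(O) = O**2
d(G, a) = -G (d(G, a) = -G + 0 = -G)
B(b) = 1/(196 - b) (B(b) = 1/(14**2 - b) = 1/(196 - b))
(L(-150, 47) + B(-15)) + 24221 = (-179 - 1/(-196 - 15)) + 24221 = (-179 - 1/(-211)) + 24221 = (-179 - 1*(-1/211)) + 24221 = (-179 + 1/211) + 24221 = -37768/211 + 24221 = 5072863/211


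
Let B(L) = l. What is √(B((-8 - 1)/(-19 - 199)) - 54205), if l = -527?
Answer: 2*I*√13683 ≈ 233.95*I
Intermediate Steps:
B(L) = -527
√(B((-8 - 1)/(-19 - 199)) - 54205) = √(-527 - 54205) = √(-54732) = 2*I*√13683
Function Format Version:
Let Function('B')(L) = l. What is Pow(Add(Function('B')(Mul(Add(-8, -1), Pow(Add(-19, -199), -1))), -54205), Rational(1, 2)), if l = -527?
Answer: Mul(2, I, Pow(13683, Rational(1, 2))) ≈ Mul(233.95, I)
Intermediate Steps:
Function('B')(L) = -527
Pow(Add(Function('B')(Mul(Add(-8, -1), Pow(Add(-19, -199), -1))), -54205), Rational(1, 2)) = Pow(Add(-527, -54205), Rational(1, 2)) = Pow(-54732, Rational(1, 2)) = Mul(2, I, Pow(13683, Rational(1, 2)))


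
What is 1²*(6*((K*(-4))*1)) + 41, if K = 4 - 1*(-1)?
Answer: -79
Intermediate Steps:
K = 5 (K = 4 + 1 = 5)
1²*(6*((K*(-4))*1)) + 41 = 1²*(6*((5*(-4))*1)) + 41 = 1*(6*(-20*1)) + 41 = 1*(6*(-20)) + 41 = 1*(-120) + 41 = -120 + 41 = -79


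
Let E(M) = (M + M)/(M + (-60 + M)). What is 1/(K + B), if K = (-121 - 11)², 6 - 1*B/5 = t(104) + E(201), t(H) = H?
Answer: 57/964903 ≈ 5.9073e-5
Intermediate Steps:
E(M) = 2*M/(-60 + 2*M) (E(M) = (2*M)/(-60 + 2*M) = 2*M/(-60 + 2*M))
B = -28265/57 (B = 30 - 5*(104 + 201/(-30 + 201)) = 30 - 5*(104 + 201/171) = 30 - 5*(104 + 201*(1/171)) = 30 - 5*(104 + 67/57) = 30 - 5*5995/57 = 30 - 29975/57 = -28265/57 ≈ -495.88)
K = 17424 (K = (-132)² = 17424)
1/(K + B) = 1/(17424 - 28265/57) = 1/(964903/57) = 57/964903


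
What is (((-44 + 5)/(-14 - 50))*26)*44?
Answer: 5577/8 ≈ 697.13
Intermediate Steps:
(((-44 + 5)/(-14 - 50))*26)*44 = (-39/(-64)*26)*44 = (-39*(-1/64)*26)*44 = ((39/64)*26)*44 = (507/32)*44 = 5577/8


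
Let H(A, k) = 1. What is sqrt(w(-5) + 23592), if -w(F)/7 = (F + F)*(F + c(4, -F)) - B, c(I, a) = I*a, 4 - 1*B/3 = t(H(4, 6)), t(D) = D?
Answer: 9*sqrt(305) ≈ 157.18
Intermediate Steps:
B = 9 (B = 12 - 3*1 = 12 - 3 = 9)
w(F) = 63 + 42*F**2 (w(F) = -7*((F + F)*(F + 4*(-F)) - 1*9) = -7*((2*F)*(F - 4*F) - 9) = -7*((2*F)*(-3*F) - 9) = -7*(-6*F**2 - 9) = -7*(-9 - 6*F**2) = 63 + 42*F**2)
sqrt(w(-5) + 23592) = sqrt((63 + 42*(-5)**2) + 23592) = sqrt((63 + 42*25) + 23592) = sqrt((63 + 1050) + 23592) = sqrt(1113 + 23592) = sqrt(24705) = 9*sqrt(305)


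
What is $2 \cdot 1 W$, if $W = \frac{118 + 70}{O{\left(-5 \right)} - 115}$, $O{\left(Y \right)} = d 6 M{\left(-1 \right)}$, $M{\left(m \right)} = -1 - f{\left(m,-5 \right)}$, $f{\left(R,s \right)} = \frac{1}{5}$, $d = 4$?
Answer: $- \frac{1880}{719} \approx -2.6147$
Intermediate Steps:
$f{\left(R,s \right)} = \frac{1}{5}$
$M{\left(m \right)} = - \frac{6}{5}$ ($M{\left(m \right)} = -1 - \frac{1}{5} = - \frac{6}{5}$)
$O{\left(Y \right)} = - \frac{144}{5}$ ($O{\left(Y \right)} = 4 \cdot 6 \left(- \frac{6}{5}\right) = 24 \left(- \frac{6}{5}\right) = - \frac{144}{5}$)
$W = - \frac{940}{719}$ ($W = \frac{118 + 70}{- \frac{144}{5} - 115} = \frac{188}{- \frac{719}{5}} = 188 \left(- \frac{5}{719}\right) = - \frac{940}{719} \approx -1.3074$)
$2 \cdot 1 W = 2 \cdot 1 \left(- \frac{940}{719}\right) = 2 \left(- \frac{940}{719}\right) = - \frac{1880}{719}$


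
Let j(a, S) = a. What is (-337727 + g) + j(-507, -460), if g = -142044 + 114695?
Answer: -365583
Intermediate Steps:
g = -27349
(-337727 + g) + j(-507, -460) = (-337727 - 27349) - 507 = -365076 - 507 = -365583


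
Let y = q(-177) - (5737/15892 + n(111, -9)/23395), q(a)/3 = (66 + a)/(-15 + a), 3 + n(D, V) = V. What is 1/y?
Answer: 5948693440/8172842609 ≈ 0.72786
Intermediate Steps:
n(D, V) = -3 + V
q(a) = 3*(66 + a)/(-15 + a) (q(a) = 3*((66 + a)/(-15 + a)) = 3*(66 + a)/(-15 + a))
y = 8172842609/5948693440 (y = 3*(66 - 177)/(-15 - 177) - (5737/15892 + (-3 - 9)/23395) = 3*(-111)/(-192) - (5737*(1/15892) - 12*1/23395) = 3*(-1/192)*(-111) - (5737/15892 - 12/23395) = 111/64 - 1*134026411/371793340 = 111/64 - 134026411/371793340 = 8172842609/5948693440 ≈ 1.3739)
1/y = 1/(8172842609/5948693440) = 5948693440/8172842609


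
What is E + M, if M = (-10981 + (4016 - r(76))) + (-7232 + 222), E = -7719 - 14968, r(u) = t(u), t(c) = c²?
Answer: -42438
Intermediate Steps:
r(u) = u²
E = -22687
M = -19751 (M = (-10981 + (4016 - 1*76²)) + (-7232 + 222) = (-10981 + (4016 - 1*5776)) - 7010 = (-10981 + (4016 - 5776)) - 7010 = (-10981 - 1760) - 7010 = -12741 - 7010 = -19751)
E + M = -22687 - 19751 = -42438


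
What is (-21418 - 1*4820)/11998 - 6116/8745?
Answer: -13765049/4769205 ≈ -2.8862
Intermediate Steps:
(-21418 - 1*4820)/11998 - 6116/8745 = (-21418 - 4820)*(1/11998) - 6116*1/8745 = -26238*1/11998 - 556/795 = -13119/5999 - 556/795 = -13765049/4769205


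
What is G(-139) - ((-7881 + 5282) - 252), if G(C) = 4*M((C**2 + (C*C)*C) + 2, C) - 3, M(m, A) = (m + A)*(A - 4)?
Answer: 1525203668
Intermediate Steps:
M(m, A) = (-4 + A)*(A + m) (M(m, A) = (A + m)*(-4 + A) = (-4 + A)*(A + m))
G(C) = -35 - 16*C - 16*C**3 - 12*C**2 + 4*C*(2 + C**2 + C**3) (G(C) = 4*(C**2 - 4*C - 4*((C**2 + (C*C)*C) + 2) + C*((C**2 + (C*C)*C) + 2)) - 3 = 4*(C**2 - 4*C - 4*((C**2 + C**2*C) + 2) + C*((C**2 + C**2*C) + 2)) - 3 = 4*(C**2 - 4*C - 4*((C**2 + C**3) + 2) + C*((C**2 + C**3) + 2)) - 3 = 4*(C**2 - 4*C - 4*(2 + C**2 + C**3) + C*(2 + C**2 + C**3)) - 3 = 4*(C**2 - 4*C + (-8 - 4*C**2 - 4*C**3) + C*(2 + C**2 + C**3)) - 3 = 4*(-8 - 4*C - 4*C**3 - 3*C**2 + C*(2 + C**2 + C**3)) - 3 = (-32 - 16*C - 16*C**3 - 12*C**2 + 4*C*(2 + C**2 + C**3)) - 3 = -35 - 16*C - 16*C**3 - 12*C**2 + 4*C*(2 + C**2 + C**3))
G(-139) - ((-7881 + 5282) - 252) = (-35 - 12*(-139)**2 - 12*(-139)**3 - 8*(-139) + 4*(-139)**4) - ((-7881 + 5282) - 252) = (-35 - 12*19321 - 12*(-2685619) + 1112 + 4*373301041) - (-2599 - 252) = (-35 - 231852 + 32227428 + 1112 + 1493204164) - 1*(-2851) = 1525200817 + 2851 = 1525203668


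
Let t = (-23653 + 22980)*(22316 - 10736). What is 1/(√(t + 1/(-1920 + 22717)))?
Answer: -I*√3370738078887263/162078091979 ≈ -0.00035821*I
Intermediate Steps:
t = -7793340 (t = -673*11580 = -7793340)
1/(√(t + 1/(-1920 + 22717))) = 1/(√(-7793340 + 1/(-1920 + 22717))) = 1/(√(-7793340 + 1/20797)) = 1/(√(-162078091979/20797)) = 1/(I*√3370738078887263/20797) = -I*√3370738078887263/162078091979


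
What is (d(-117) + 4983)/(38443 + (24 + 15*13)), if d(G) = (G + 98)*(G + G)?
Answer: 9429/38662 ≈ 0.24388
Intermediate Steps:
d(G) = 2*G*(98 + G) (d(G) = (98 + G)*(2*G) = 2*G*(98 + G))
(d(-117) + 4983)/(38443 + (24 + 15*13)) = (2*(-117)*(98 - 117) + 4983)/(38443 + (24 + 15*13)) = (2*(-117)*(-19) + 4983)/(38443 + (24 + 195)) = (4446 + 4983)/(38443 + 219) = 9429/38662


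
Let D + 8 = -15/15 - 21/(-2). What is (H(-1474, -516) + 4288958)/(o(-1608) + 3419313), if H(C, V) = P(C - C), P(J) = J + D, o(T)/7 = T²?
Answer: 372953/1871214 ≈ 0.19931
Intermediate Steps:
D = 3/2 (D = -8 + (-15/15 - 21/(-2)) = -8 + (-15*1/15 - 21*(-½)) = -8 + (-1 + 21/2) = -8 + 19/2 = 3/2 ≈ 1.5000)
o(T) = 7*T²
P(J) = 3/2 + J (P(J) = J + 3/2 = 3/2 + J)
H(C, V) = 3/2 (H(C, V) = 3/2 + (C - C) = 3/2 + 0 = 3/2)
(H(-1474, -516) + 4288958)/(o(-1608) + 3419313) = (3/2 + 4288958)/(7*(-1608)² + 3419313) = 8577919/(2*(7*2585664 + 3419313)) = 8577919/(2*(18099648 + 3419313)) = (8577919/2)/21518961 = (8577919/2)*(1/21518961) = 372953/1871214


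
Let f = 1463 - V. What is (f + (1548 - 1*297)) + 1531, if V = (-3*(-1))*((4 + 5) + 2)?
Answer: 4212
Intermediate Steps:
V = 33 (V = 3*(9 + 2) = 3*11 = 33)
f = 1430 (f = 1463 - 1*33 = 1463 - 33 = 1430)
(f + (1548 - 1*297)) + 1531 = (1430 + (1548 - 1*297)) + 1531 = (1430 + (1548 - 297)) + 1531 = (1430 + 1251) + 1531 = 2681 + 1531 = 4212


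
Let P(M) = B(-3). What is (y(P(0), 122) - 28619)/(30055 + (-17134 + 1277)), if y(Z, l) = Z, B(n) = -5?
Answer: -14312/7099 ≈ -2.0161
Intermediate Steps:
P(M) = -5
(y(P(0), 122) - 28619)/(30055 + (-17134 + 1277)) = (-5 - 28619)/(30055 + (-17134 + 1277)) = -28624/(30055 - 15857) = -28624/14198 = -28624*1/14198 = -14312/7099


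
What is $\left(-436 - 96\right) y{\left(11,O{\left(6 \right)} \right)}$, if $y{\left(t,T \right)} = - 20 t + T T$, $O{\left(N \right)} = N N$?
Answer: $-572432$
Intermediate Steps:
$O{\left(N \right)} = N^{2}$
$y{\left(t,T \right)} = T^{2} - 20 t$ ($y{\left(t,T \right)} = - 20 t + T^{2} = T^{2} - 20 t$)
$\left(-436 - 96\right) y{\left(11,O{\left(6 \right)} \right)} = \left(-436 - 96\right) \left(\left(6^{2}\right)^{2} - 220\right) = - 532 \left(36^{2} - 220\right) = - 532 \left(1296 - 220\right) = \left(-532\right) 1076 = -572432$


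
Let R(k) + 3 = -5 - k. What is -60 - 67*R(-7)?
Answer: 7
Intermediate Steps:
R(k) = -8 - k (R(k) = -3 + (-5 - k) = -8 - k)
-60 - 67*R(-7) = -60 - 67*(-8 - 1*(-7)) = -60 - 67*(-8 + 7) = -60 - 67*(-1) = -60 + 67 = 7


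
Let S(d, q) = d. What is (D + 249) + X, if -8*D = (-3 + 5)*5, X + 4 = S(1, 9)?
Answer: 979/4 ≈ 244.75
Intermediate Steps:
X = -3 (X = -4 + 1 = -3)
D = -5/4 (D = -(-3 + 5)*5/8 = -5/4 ≈ -1.2500)
(D + 249) + X = (-5/4 + 249) - 3 = 991/4 - 3 = 979/4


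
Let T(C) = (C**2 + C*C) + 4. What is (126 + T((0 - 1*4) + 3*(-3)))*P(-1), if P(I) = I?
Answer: -468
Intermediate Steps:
T(C) = 4 + 2*C**2 (T(C) = (C**2 + C**2) + 4 = 2*C**2 + 4 = 4 + 2*C**2)
(126 + T((0 - 1*4) + 3*(-3)))*P(-1) = (126 + (4 + 2*((0 - 1*4) + 3*(-3))**2))*(-1) = (126 + (4 + 2*((0 - 4) - 9)**2))*(-1) = (126 + (4 + 2*(-4 - 9)**2))*(-1) = (126 + (4 + 2*(-13)**2))*(-1) = (126 + (4 + 2*169))*(-1) = (126 + (4 + 338))*(-1) = (126 + 342)*(-1) = 468*(-1) = -468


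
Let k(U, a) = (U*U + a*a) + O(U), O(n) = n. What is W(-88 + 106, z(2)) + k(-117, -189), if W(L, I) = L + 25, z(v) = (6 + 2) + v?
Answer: 49336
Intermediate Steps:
z(v) = 8 + v
W(L, I) = 25 + L
k(U, a) = U + U² + a² (k(U, a) = (U*U + a*a) + U = (U² + a²) + U = U + U² + a²)
W(-88 + 106, z(2)) + k(-117, -189) = (25 + (-88 + 106)) + (-117 + (-117)² + (-189)²) = (25 + 18) + (-117 + 13689 + 35721) = 43 + 49293 = 49336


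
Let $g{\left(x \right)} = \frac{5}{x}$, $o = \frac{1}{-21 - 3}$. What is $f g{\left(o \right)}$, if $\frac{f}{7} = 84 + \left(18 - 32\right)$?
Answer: $-58800$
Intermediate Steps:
$f = 490$ ($f = 7 \left(84 + \left(18 - 32\right)\right) = 7 \left(84 - 14\right) = 7 \cdot 70 = 490$)
$o = - \frac{1}{24}$ ($o = \frac{1}{-24} = - \frac{1}{24} \approx -0.041667$)
$f g{\left(o \right)} = 490 \frac{5}{- \frac{1}{24}} = 490 \cdot 5 \left(-24\right) = 490 \left(-120\right) = -58800$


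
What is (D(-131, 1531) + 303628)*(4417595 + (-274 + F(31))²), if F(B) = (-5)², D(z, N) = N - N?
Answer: 1360130774288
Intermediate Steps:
D(z, N) = 0
F(B) = 25
(D(-131, 1531) + 303628)*(4417595 + (-274 + F(31))²) = (0 + 303628)*(4417595 + (-274 + 25)²) = 303628*(4417595 + (-249)²) = 303628*(4417595 + 62001) = 303628*4479596 = 1360130774288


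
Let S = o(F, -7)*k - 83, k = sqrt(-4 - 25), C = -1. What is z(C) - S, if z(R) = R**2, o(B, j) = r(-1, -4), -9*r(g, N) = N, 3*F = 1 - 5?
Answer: 84 - 4*I*sqrt(29)/9 ≈ 84.0 - 2.3934*I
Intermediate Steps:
F = -4/3 (F = (1 - 5)/3 = (1/3)*(-4) = -4/3 ≈ -1.3333)
r(g, N) = -N/9
o(B, j) = 4/9 (o(B, j) = -1/9*(-4) = 4/9)
k = I*sqrt(29) (k = sqrt(-29) = I*sqrt(29) ≈ 5.3852*I)
S = -83 + 4*I*sqrt(29)/9 (S = 4*(I*sqrt(29))/9 - 83 = 4*I*sqrt(29)/9 - 83 = -83 + 4*I*sqrt(29)/9 ≈ -83.0 + 2.3934*I)
z(C) - S = (-1)**2 - (-83 + 4*I*sqrt(29)/9) = 1 + (83 - 4*I*sqrt(29)/9) = 84 - 4*I*sqrt(29)/9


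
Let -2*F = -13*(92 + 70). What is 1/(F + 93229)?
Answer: 1/94282 ≈ 1.0606e-5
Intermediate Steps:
F = 1053 (F = -(-13)*(92 + 70)/2 = -(-13)*162/2 = -½*(-2106) = 1053)
1/(F + 93229) = 1/(1053 + 93229) = 1/94282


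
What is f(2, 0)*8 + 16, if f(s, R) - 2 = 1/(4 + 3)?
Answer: 232/7 ≈ 33.143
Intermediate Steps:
f(s, R) = 15/7 (f(s, R) = 2 + 1/(4 + 3) = 2 + 1/7 = 15/7)
f(2, 0)*8 + 16 = (15/7)*8 + 16 = 120/7 + 16 = 232/7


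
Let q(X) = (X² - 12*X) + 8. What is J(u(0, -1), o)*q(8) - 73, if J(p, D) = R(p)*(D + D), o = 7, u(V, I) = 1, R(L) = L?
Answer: -409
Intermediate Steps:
J(p, D) = 2*D*p (J(p, D) = p*(D + D) = p*(2*D) = 2*D*p)
q(X) = 8 + X² - 12*X
J(u(0, -1), o)*q(8) - 73 = (2*7*1)*(8 + 8² - 12*8) - 73 = 14*(8 + 64 - 96) - 73 = 14*(-24) - 73 = -336 - 73 = -409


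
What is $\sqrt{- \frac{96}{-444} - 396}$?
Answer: $\frac{2 i \sqrt{135457}}{37} \approx 19.894 i$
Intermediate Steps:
$\sqrt{- \frac{96}{-444} - 396} = \sqrt{\left(-96\right) \left(- \frac{1}{444}\right) - 396} = \sqrt{\frac{8}{37} - 396} = \sqrt{- \frac{14644}{37}} = \frac{2 i \sqrt{135457}}{37}$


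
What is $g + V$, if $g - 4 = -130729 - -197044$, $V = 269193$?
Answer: $335512$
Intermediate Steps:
$g = 66319$ ($g = 4 - -66315 = 4 + \left(-130729 + 197044\right) = 4 + 66315 = 66319$)
$g + V = 66319 + 269193 = 335512$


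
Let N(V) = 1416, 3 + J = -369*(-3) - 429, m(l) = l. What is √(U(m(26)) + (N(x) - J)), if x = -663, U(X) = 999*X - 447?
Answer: 2*√6567 ≈ 162.07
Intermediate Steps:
U(X) = -447 + 999*X
J = 675 (J = -3 + (-369*(-3) - 429) = -3 + (1107 - 429) = -3 + 678 = 675)
√(U(m(26)) + (N(x) - J)) = √((-447 + 999*26) + (1416 - 1*675)) = √((-447 + 25974) + (1416 - 675)) = √(25527 + 741) = √26268 = 2*√6567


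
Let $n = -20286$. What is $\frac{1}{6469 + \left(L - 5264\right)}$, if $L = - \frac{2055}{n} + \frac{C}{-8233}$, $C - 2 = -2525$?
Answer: $\frac{55671546}{67106913061} \approx 0.0008296$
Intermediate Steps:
$C = -2523$ ($C = 2 - 2525 = -2523$)
$L = \frac{22700131}{55671546}$ ($L = - \frac{2055}{-20286} - \frac{2523}{-8233} = \left(-2055\right) \left(- \frac{1}{20286}\right) - - \frac{2523}{8233} = \frac{685}{6762} + \frac{2523}{8233} = \frac{22700131}{55671546} \approx 0.40775$)
$\frac{1}{6469 + \left(L - 5264\right)} = \frac{1}{6469 + \left(\frac{22700131}{55671546} - 5264\right)} = \frac{1}{6469 - \frac{293032318013}{55671546}} = \frac{1}{\frac{67106913061}{55671546}} = \frac{55671546}{67106913061}$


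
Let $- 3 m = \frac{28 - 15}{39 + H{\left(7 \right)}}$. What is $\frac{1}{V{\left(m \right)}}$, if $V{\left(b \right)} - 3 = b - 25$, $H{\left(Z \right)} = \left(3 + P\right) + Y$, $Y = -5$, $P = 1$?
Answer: $- \frac{114}{2521} \approx -0.04522$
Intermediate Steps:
$H{\left(Z \right)} = -1$ ($H{\left(Z \right)} = \left(3 + 1\right) - 5 = 4 - 5 = -1$)
$m = - \frac{13}{114}$ ($m = - \frac{\left(28 - 15\right) \frac{1}{39 - 1}}{3} = - \frac{13 \cdot \frac{1}{38}}{3} = \left(- \frac{1}{3}\right) \frac{13}{38} = - \frac{13}{114} \approx -0.11404$)
$V{\left(b \right)} = -22 + b$ ($V{\left(b \right)} = 3 + \left(b - 25\right) = 3 + \left(-25 + b\right) = -22 + b$)
$\frac{1}{V{\left(m \right)}} = \frac{1}{-22 - \frac{13}{114}} = \frac{1}{- \frac{2521}{114}} = - \frac{114}{2521}$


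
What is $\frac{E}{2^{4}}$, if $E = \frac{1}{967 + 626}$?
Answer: $\frac{1}{25488} \approx 3.9234 \cdot 10^{-5}$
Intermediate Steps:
$E = \frac{1}{1593} \approx 0.00062775$
$\frac{E}{2^{4}} = \frac{1}{1593 \cdot 2^{4}} = \frac{1}{1593 \cdot 16} = \frac{1}{1593} \cdot \frac{1}{16} = \frac{1}{25488}$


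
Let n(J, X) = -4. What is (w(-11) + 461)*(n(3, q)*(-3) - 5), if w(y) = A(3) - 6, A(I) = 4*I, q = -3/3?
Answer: 3269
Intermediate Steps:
q = -1 (q = -3*⅓ = -1)
w(y) = 6 (w(y) = 4*3 - 6 = 12 - 6 = 6)
(w(-11) + 461)*(n(3, q)*(-3) - 5) = (6 + 461)*(-4*(-3) - 5) = 467*(12 - 5) = 467*7 = 3269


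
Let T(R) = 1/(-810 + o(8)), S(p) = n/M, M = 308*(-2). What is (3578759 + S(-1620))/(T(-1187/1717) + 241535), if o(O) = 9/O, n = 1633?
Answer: 14265409518081/962791353832 ≈ 14.817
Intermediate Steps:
M = -616
S(p) = -1633/616 (S(p) = 1633/(-616) = 1633*(-1/616) = -1633/616)
T(R) = -8/6471 (T(R) = 1/(-810 + 9/8) = 1/(-6471/8) = -8/6471)
(3578759 + S(-1620))/(T(-1187/1717) + 241535) = (3578759 - 1633/616)/(-8/6471 + 241535) = 2204513911/(616*(1562972977/6471)) = (2204513911/616)*(6471/1562972977) = 14265409518081/962791353832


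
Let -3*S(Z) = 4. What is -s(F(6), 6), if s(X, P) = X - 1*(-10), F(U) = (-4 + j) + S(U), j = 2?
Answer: -20/3 ≈ -6.6667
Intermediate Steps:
S(Z) = -4/3 (S(Z) = -⅓*4 = -4/3)
F(U) = -10/3 (F(U) = (-4 + 2) - 4/3 = -2 - 4/3 = -10/3)
s(X, P) = 10 + X (s(X, P) = X + 10 = 10 + X)
-s(F(6), 6) = -(10 - 10/3) = -1*20/3 = -20/3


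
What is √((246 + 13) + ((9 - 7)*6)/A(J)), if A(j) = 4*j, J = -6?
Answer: √1034/2 ≈ 16.078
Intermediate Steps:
√((246 + 13) + ((9 - 7)*6)/A(J)) = √((246 + 13) + ((9 - 7)*6)/((4*(-6)))) = √(259 + (2*6)/(-24)) = √(259 + 12*(-1/24)) = √(259 - ½) = √(517/2) = √1034/2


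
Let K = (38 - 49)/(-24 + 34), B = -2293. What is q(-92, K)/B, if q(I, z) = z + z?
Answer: 11/11465 ≈ 0.00095944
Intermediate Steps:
K = -11/10 ≈ -1.1000
q(I, z) = 2*z
q(-92, K)/B = (2*(-11/10))/(-2293) = -11/5*(-1/2293) = 11/11465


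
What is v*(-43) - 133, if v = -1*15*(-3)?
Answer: -2068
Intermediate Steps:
v = 45 (v = -15*(-3) = 45)
v*(-43) - 133 = 45*(-43) - 133 = -1935 - 133 = -2068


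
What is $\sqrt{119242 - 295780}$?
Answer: $i \sqrt{176538} \approx 420.16 i$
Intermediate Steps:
$\sqrt{119242 - 295780} = \sqrt{-176538} = i \sqrt{176538}$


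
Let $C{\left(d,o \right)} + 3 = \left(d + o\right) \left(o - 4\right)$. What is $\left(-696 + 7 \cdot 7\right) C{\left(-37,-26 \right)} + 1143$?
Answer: $-1219746$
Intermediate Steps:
$C{\left(d,o \right)} = -3 + \left(-4 + o\right) \left(d + o\right)$ ($C{\left(d,o \right)} = -3 + \left(d + o\right) \left(o - 4\right) = -3 + \left(d + o\right) \left(-4 + o\right) = -3 + \left(-4 + o\right) \left(d + o\right)$)
$\left(-696 + 7 \cdot 7\right) C{\left(-37,-26 \right)} + 1143 = \left(-696 + 7 \cdot 7\right) \left(-3 + \left(-26\right)^{2} - -148 - -104 - -962\right) + 1143 = \left(-696 + 49\right) \left(-3 + 676 + 148 + 104 + 962\right) + 1143 = \left(-647\right) 1887 + 1143 = -1220889 + 1143 = -1219746$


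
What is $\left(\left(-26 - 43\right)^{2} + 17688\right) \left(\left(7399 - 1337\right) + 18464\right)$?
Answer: $550584174$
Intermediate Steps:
$\left(\left(-26 - 43\right)^{2} + 17688\right) \left(\left(7399 - 1337\right) + 18464\right) = \left(\left(-69\right)^{2} + 17688\right) \left(6062 + 18464\right) = \left(4761 + 17688\right) 24526 = 22449 \cdot 24526 = 550584174$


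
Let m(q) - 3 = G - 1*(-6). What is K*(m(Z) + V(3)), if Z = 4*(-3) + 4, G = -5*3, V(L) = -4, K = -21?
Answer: 210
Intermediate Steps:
G = -15
Z = -8 (Z = -12 + 4 = -8)
m(q) = -6 (m(q) = 3 + (-15 - 1*(-6)) = 3 + (-15 + 6) = 3 - 9 = -6)
K*(m(Z) + V(3)) = -21*(-6 - 4) = -21*(-10) = 210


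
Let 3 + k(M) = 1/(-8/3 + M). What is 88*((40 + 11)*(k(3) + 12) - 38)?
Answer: 50512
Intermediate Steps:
k(M) = -3 + 1/(-8/3 + M)
88*((40 + 11)*(k(3) + 12) - 38) = 88*((40 + 11)*(9*(3 - 1*3)/(-8 + 3*3) + 12) - 38) = 88*(51*(9*(3 - 3)/(-8 + 9) + 12) - 38) = 88*(51*(9*0/1 + 12) - 38) = 88*(51*(9*1*0 + 12) - 38) = 88*(51*(0 + 12) - 38) = 88*(51*12 - 38) = 88*(612 - 38) = 88*574 = 50512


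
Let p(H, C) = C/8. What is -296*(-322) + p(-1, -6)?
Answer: 381245/4 ≈ 95311.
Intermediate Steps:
p(H, C) = C/8 (p(H, C) = C*(⅛) = C/8)
-296*(-322) + p(-1, -6) = -296*(-322) + (⅛)*(-6) = 95312 - ¾ = 381245/4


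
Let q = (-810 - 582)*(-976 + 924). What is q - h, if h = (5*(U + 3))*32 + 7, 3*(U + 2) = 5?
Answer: 215851/3 ≈ 71950.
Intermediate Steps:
U = -⅓ (U = -2 + (⅓)*5 = -2 + 5/3 = -⅓ ≈ -0.33333)
h = 1301/3 (h = (5*(-⅓ + 3))*32 + 7 = (5*(8/3))*32 + 7 = (40/3)*32 + 7 = 1280/3 + 7 = 1301/3 ≈ 433.67)
q = 72384 (q = -1392*(-52) = 72384)
q - h = 72384 - 1*1301/3 = 72384 - 1301/3 = 215851/3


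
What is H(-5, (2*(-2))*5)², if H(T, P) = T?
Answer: 25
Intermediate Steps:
H(-5, (2*(-2))*5)² = (-5)² = 25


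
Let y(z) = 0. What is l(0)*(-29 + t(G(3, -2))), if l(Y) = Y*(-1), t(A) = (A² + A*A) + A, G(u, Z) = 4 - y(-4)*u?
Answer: 0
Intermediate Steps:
G(u, Z) = 4 (G(u, Z) = 4 - 0*u = 4 - 1*0 = 4 + 0 = 4)
t(A) = A + 2*A² (t(A) = (A² + A²) + A = 2*A² + A = A + 2*A²)
l(Y) = -Y
l(0)*(-29 + t(G(3, -2))) = (-1*0)*(-29 + 4*(1 + 2*4)) = 0*(-29 + 4*(1 + 8)) = 0*(-29 + 4*9) = 0*(-29 + 36) = 0*7 = 0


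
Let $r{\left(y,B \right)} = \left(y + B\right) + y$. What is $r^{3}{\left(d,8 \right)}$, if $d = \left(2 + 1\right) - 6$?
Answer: $8$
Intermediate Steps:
$d = -3$ ($d = 3 - 6 = -3$)
$r{\left(y,B \right)} = B + 2 y$ ($r{\left(y,B \right)} = \left(B + y\right) + y = B + 2 y$)
$r^{3}{\left(d,8 \right)} = \left(8 + 2 \left(-3\right)\right)^{3} = \left(8 - 6\right)^{3} = 2^{3} = 8$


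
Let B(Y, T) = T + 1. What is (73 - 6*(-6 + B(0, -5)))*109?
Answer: 14497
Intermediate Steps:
B(Y, T) = 1 + T
(73 - 6*(-6 + B(0, -5)))*109 = (73 - 6*(-6 + (1 - 5)))*109 = (73 - 6*(-6 - 4))*109 = (73 - 6*(-10))*109 = (73 + 60)*109 = 133*109 = 14497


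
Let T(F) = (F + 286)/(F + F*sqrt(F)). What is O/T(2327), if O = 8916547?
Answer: 1596061913/201 + 1596061913*sqrt(2327)/201 ≈ 3.9099e+8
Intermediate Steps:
T(F) = (286 + F)/(F + F**(3/2))
O/T(2327) = 8916547/(((286 + 2327)/(2327 + 2327**(3/2)))) = 8916547/((2613/(2327 + 2327*sqrt(2327)))) = 8916547*(179/201 + 179*sqrt(2327)/201) = 1596061913/201 + 1596061913*sqrt(2327)/201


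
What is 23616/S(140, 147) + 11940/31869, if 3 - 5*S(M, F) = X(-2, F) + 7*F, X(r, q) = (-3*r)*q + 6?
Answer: -207791020/3388737 ≈ -61.318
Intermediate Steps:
X(r, q) = 6 - 3*q*r (X(r, q) = -3*q*r + 6 = 6 - 3*q*r)
S(M, F) = -⅗ - 13*F/5 (S(M, F) = ⅗ - ((6 - 3*F*(-2)) + 7*F)/5 = ⅗ - ((6 + 6*F) + 7*F)/5 = ⅗ - (6 + 13*F)/5 = ⅗ + (-6/5 - 13*F/5) = -⅗ - 13*F/5)
23616/S(140, 147) + 11940/31869 = 23616/(-⅗ - 13/5*147) + 11940/31869 = 23616/(-⅗ - 1911/5) + 11940*(1/31869) = 23616/(-1914/5) + 3980/10623 = 23616*(-5/1914) + 3980/10623 = -19680/319 + 3980/10623 = -207791020/3388737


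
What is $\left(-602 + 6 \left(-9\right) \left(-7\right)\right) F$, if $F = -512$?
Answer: $114688$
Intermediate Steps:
$\left(-602 + 6 \left(-9\right) \left(-7\right)\right) F = \left(-602 + 6 \left(-9\right) \left(-7\right)\right) \left(-512\right) = \left(-602 - -378\right) \left(-512\right) = \left(-602 + 378\right) \left(-512\right) = \left(-224\right) \left(-512\right) = 114688$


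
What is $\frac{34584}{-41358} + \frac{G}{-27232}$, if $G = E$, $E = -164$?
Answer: $- \frac{38958699}{46927544} \approx -0.83019$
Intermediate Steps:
$G = -164$
$\frac{34584}{-41358} + \frac{G}{-27232} = \frac{34584}{-41358} - \frac{164}{-27232} = 34584 \left(- \frac{1}{41358}\right) - - \frac{41}{6808} = - \frac{5764}{6893} + \frac{41}{6808} = - \frac{38958699}{46927544}$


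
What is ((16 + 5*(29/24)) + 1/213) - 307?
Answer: -485561/1704 ≈ -284.95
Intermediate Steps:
((16 + 5*(29/24)) + 1/213) - 307 = ((16 + 145/24) + 1/213) - 307 = (529/24 + 1/213) - 307 = 37567/1704 - 307 = -485561/1704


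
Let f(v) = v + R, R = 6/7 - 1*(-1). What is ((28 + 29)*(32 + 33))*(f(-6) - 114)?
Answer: -3064035/7 ≈ -4.3772e+5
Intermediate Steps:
R = 13/7 (R = 6*(⅐) + 1 = 6/7 + 1 = 13/7 ≈ 1.8571)
f(v) = 13/7 + v (f(v) = v + 13/7 = 13/7 + v)
((28 + 29)*(32 + 33))*(f(-6) - 114) = ((28 + 29)*(32 + 33))*((13/7 - 6) - 114) = (57*65)*(-29/7 - 114) = 3705*(-827/7) = -3064035/7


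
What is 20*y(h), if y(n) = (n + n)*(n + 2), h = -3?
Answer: 120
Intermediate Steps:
y(n) = 2*n*(2 + n) (y(n) = (2*n)*(2 + n) = 2*n*(2 + n))
20*y(h) = 20*(2*(-3)*(2 - 3)) = 20*(2*(-3)*(-1)) = 20*6 = 120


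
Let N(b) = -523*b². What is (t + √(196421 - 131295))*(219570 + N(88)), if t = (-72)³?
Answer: 1429742140416 - 3830542*√65126 ≈ 1.4288e+12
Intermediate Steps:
t = -373248
(t + √(196421 - 131295))*(219570 + N(88)) = (-373248 + √(196421 - 131295))*(219570 - 523*88²) = (-373248 + √65126)*(219570 - 523*7744) = (-373248 + √65126)*(219570 - 4050112) = (-373248 + √65126)*(-3830542) = 1429742140416 - 3830542*√65126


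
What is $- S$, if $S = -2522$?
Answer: $2522$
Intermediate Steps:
$- S = \left(-1\right) \left(-2522\right) = 2522$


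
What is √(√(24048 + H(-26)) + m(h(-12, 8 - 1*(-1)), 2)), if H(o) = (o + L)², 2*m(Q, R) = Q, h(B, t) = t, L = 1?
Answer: √(18 + 4*√24673)/2 ≈ 12.711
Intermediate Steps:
m(Q, R) = Q/2
H(o) = (1 + o)² (H(o) = (o + 1)² = (1 + o)²)
√(√(24048 + H(-26)) + m(h(-12, 8 - 1*(-1)), 2)) = √(√(24048 + (1 - 26)²) + (8 - 1*(-1))/2) = √(√(24048 + (-25)²) + (8 + 1)/2) = √(√(24048 + 625) + (½)*9) = √(√24673 + 9/2) = √(9/2 + √24673)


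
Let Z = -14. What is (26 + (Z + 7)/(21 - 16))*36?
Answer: 4428/5 ≈ 885.60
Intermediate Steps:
(26 + (Z + 7)/(21 - 16))*36 = (26 + (-14 + 7)/(21 - 16))*36 = (26 - 7/5)*36 = (123/5)*36 = 4428/5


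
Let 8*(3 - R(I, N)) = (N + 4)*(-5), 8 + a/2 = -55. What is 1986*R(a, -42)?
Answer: -82419/2 ≈ -41210.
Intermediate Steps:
a = -126 (a = -16 + 2*(-55) = -16 - 110 = -126)
R(I, N) = 11/2 + 5*N/8 (R(I, N) = 3 - (N + 4)*(-5)/8 = 3 - (4 + N)*(-5)/8 = 3 - (-20 - 5*N)/8 = 3 + (5/2 + 5*N/8) = 11/2 + 5*N/8)
1986*R(a, -42) = 1986*(11/2 + (5/8)*(-42)) = 1986*(11/2 - 105/4) = 1986*(-83/4) = -82419/2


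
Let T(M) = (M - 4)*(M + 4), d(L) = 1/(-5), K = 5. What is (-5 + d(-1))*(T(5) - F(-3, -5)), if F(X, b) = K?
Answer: -104/5 ≈ -20.800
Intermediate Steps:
F(X, b) = 5
d(L) = -⅕
T(M) = (-4 + M)*(4 + M)
(-5 + d(-1))*(T(5) - F(-3, -5)) = (-5 - ⅕)*((-16 + 5²) - 1*5) = -26*((-16 + 25) - 5)/5 = -26*(9 - 5)/5 = -26/5*4 = -104/5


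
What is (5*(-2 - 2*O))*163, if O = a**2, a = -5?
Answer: -42380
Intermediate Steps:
O = 25 (O = (-5)**2 = 25)
(5*(-2 - 2*O))*163 = (5*(-2 - 2*25))*163 = (5*(-2 - 50))*163 = (5*(-52))*163 = -260*163 = -42380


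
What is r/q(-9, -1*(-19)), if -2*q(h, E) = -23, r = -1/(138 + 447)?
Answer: -2/13455 ≈ -0.00014864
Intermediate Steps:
r = -1/585 ≈ -0.0017094
q(h, E) = 23/2 (q(h, E) = -½*(-23) = 23/2)
r/q(-9, -1*(-19)) = -1/(585*23/2) = -1/585*2/23 = -2/13455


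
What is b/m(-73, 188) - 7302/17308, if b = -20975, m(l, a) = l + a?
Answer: -36387503/199042 ≈ -182.81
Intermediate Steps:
m(l, a) = a + l
b/m(-73, 188) - 7302/17308 = -20975/(188 - 73) - 7302/17308 = -20975/115 - 7302*1/17308 = -20975*1/115 - 3651/8654 = -4195/23 - 3651/8654 = -36387503/199042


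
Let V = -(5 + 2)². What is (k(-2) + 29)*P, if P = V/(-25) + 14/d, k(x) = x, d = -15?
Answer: 693/25 ≈ 27.720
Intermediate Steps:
V = -49 (V = -1*7² = -1*49 = -49)
P = 77/75 (P = -49/(-25) + 14/(-15) = -49*(-1/25) + 14*(-1/15) = 49/25 - 14/15 = 77/75 ≈ 1.0267)
(k(-2) + 29)*P = (-2 + 29)*(77/75) = 27*(77/75) = 693/25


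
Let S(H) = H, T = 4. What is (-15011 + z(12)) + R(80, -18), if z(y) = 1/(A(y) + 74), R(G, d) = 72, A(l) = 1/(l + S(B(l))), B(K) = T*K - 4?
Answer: -61922099/4145 ≈ -14939.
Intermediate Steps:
B(K) = -4 + 4*K (B(K) = 4*K - 4 = -4 + 4*K)
A(l) = 1/(-4 + 5*l) (A(l) = 1/(l + (-4 + 4*l)) = 1/(-4 + 5*l))
z(y) = 1/(74 + 1/(-4 + 5*y)) (z(y) = 1/(1/(-4 + 5*y) + 74) = 1/(74 + 1/(-4 + 5*y)))
(-15011 + z(12)) + R(80, -18) = (-15011 + (-4 + 5*12)/(5*(-59 + 74*12))) + 72 = (-15011 + (-4 + 60)/(5*(-59 + 888))) + 72 = (-15011 + (⅕)*56/829) + 72 = (-15011 + (⅕)*(1/829)*56) + 72 = (-15011 + 56/4145) + 72 = -62220539/4145 + 72 = -61922099/4145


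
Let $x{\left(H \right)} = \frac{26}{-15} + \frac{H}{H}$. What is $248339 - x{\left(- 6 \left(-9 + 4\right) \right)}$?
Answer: $\frac{3725096}{15} \approx 2.4834 \cdot 10^{5}$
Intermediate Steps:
$x{\left(H \right)} = - \frac{11}{15}$ ($x{\left(H \right)} = 26 \left(- \frac{1}{15}\right) + 1 = - \frac{26}{15} + 1 = - \frac{11}{15}$)
$248339 - x{\left(- 6 \left(-9 + 4\right) \right)} = 248339 - - \frac{11}{15} = 248339 + \frac{11}{15} = \frac{3725096}{15}$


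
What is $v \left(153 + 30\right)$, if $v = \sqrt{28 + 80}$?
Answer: $1098 \sqrt{3} \approx 1901.8$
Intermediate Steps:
$v = 6 \sqrt{3}$ ($v = \sqrt{108} = 6 \sqrt{3} \approx 10.392$)
$v \left(153 + 30\right) = 6 \sqrt{3} \left(153 + 30\right) = 6 \sqrt{3} \cdot 183 = 1098 \sqrt{3}$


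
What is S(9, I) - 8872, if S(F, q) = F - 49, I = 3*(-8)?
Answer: -8912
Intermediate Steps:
I = -24
S(F, q) = -49 + F
S(9, I) - 8872 = (-49 + 9) - 8872 = -40 - 8872 = -8912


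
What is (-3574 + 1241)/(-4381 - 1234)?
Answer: 2333/5615 ≈ 0.41549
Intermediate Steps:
(-3574 + 1241)/(-4381 - 1234) = -2333/(-5615) = -2333*(-1/5615) = 2333/5615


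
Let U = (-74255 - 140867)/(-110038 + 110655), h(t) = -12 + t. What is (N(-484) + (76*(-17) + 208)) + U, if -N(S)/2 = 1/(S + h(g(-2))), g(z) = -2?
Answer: -220102933/153633 ≈ -1432.7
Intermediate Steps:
N(S) = -2/(-14 + S) (N(S) = -2/(S + (-12 - 2)) = -2/(S - 14) = -2/(-14 + S))
U = -215122/617 ≈ -348.66
(N(-484) + (76*(-17) + 208)) + U = (-2/(-14 - 484) + (76*(-17) + 208)) - 215122/617 = (-2/(-498) + (-1292 + 208)) - 215122/617 = (-2*(-1/498) - 1084) - 215122/617 = (1/249 - 1084) - 215122/617 = -269915/249 - 215122/617 = -220102933/153633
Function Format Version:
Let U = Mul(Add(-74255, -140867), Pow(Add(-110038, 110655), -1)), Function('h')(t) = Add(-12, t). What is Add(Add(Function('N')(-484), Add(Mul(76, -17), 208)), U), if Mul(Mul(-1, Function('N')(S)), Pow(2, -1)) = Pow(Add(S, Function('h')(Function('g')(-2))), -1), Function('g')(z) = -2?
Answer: Rational(-220102933, 153633) ≈ -1432.7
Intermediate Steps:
Function('N')(S) = Mul(-2, Pow(Add(-14, S), -1)) (Function('N')(S) = Mul(-2, Pow(Add(S, Add(-12, -2)), -1)) = Mul(-2, Pow(Add(S, -14), -1)) = Mul(-2, Pow(Add(-14, S), -1)))
U = Rational(-215122, 617) (U = Mul(-215122, Pow(617, -1)) = Mul(-215122, Rational(1, 617)) = Rational(-215122, 617) ≈ -348.66)
Add(Add(Function('N')(-484), Add(Mul(76, -17), 208)), U) = Add(Add(Mul(-2, Pow(Add(-14, -484), -1)), Add(Mul(76, -17), 208)), Rational(-215122, 617)) = Add(Add(Mul(-2, Pow(-498, -1)), Add(-1292, 208)), Rational(-215122, 617)) = Add(Add(Mul(-2, Rational(-1, 498)), -1084), Rational(-215122, 617)) = Add(Add(Rational(1, 249), -1084), Rational(-215122, 617)) = Add(Rational(-269915, 249), Rational(-215122, 617)) = Rational(-220102933, 153633)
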